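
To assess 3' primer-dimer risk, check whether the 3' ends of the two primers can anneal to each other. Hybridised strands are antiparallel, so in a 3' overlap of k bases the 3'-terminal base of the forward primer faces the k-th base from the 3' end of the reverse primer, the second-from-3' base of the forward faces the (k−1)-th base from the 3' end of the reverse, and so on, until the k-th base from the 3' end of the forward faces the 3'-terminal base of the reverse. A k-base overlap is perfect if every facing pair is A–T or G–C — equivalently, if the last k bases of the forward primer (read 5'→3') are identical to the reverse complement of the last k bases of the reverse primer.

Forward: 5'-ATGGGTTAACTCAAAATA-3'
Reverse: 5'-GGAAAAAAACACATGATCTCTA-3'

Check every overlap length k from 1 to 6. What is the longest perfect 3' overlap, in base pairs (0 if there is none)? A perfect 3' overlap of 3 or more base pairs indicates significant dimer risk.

Last 6 bases (5'→3') — forward …AAAATA, reverse …TCTCTA.
Reverse complement of the reverse primer's last 6 bases: TAGAGA; its first k bases are the reverse complement of the reverse primer's last k bases, so a perfect k-base overlap needs the forward primer's last k bases to equal them.
Comparing (forward last k vs required): k=1: A vs T ✗; k=2: TA vs TA ✓; k=3: ATA vs TAG ✗; k=4: AATA vs TAGA ✗; k=5: AAATA vs TAGAG ✗; k=6: AAAATA vs TAGAGA ✗.
Only k = 2 is perfect, so the longest perfect 3' overlap is 2.

Longest perfect overlap: 2 complementary base pairs; below the dimer-risk threshold (threshold 3).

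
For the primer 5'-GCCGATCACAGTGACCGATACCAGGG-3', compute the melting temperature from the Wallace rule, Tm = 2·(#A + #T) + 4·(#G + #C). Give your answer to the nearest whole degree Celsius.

84°C

Base counts: A=7, T=3, G=8, C=8 (length 26).
Tm = 2·(7+3) + 4·(8+8) = 2·10 + 4·16 = 20 + 64 = 84°C.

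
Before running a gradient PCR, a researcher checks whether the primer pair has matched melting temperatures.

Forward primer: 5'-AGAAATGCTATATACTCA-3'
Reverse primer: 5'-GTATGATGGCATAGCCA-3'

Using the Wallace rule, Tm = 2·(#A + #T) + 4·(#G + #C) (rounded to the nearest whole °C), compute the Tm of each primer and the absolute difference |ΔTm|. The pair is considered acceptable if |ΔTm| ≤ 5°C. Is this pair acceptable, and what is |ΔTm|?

|ΔTm| = 4°C; the pair is acceptable.

Forward: A=8 T=5 G=2 C=3 → Tm = 2·13 + 4·5 = 46°C.
Reverse: A=5 T=4 G=5 C=3 → Tm = 2·9 + 4·8 = 50°C.
|ΔTm| = |46 − 50| = 4°C, ≤ 5°C.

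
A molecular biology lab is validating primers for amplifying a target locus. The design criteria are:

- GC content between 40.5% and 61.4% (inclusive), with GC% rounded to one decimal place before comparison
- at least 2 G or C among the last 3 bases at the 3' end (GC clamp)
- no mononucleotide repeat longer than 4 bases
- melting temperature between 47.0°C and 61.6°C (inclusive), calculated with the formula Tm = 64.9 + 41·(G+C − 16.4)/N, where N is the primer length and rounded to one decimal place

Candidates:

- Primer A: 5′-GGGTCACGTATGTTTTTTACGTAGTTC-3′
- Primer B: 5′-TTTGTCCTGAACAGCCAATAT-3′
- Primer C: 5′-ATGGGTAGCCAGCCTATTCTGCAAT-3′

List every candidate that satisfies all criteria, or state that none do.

Primer A (27 nt, A=4 T=12 G=7 C=4): GC 11/27 = 40.7% ✓; 3' end TTC has 1 G/C, need ≥2 ✗; longest run = 6, exceeds 4 ✗; Tm = 64.9 + 41·(11 − 16.4)/27 = 56.7°C ✓ — fails.
Primer B (21 nt, A=6 T=7 G=3 C=5): GC 8/21 = 38.1%, outside 40.5–61.4% ✗; 3' end TAT has 0 G/C, need ≥2 ✗; longest run = 3 ✓; Tm = 64.9 + 41·(8 − 16.4)/21 = 48.5°C ✓ — fails.
Primer C (25 nt, A=6 T=7 G=6 C=6): GC 12/25 = 48.0% ✓; 3' end AAT has 0 G/C, need ≥2 ✗; longest run = 3 ✓; Tm = 64.9 + 41·(12 − 16.4)/25 = 57.7°C ✓ — fails.

None of the candidates satisfy all criteria.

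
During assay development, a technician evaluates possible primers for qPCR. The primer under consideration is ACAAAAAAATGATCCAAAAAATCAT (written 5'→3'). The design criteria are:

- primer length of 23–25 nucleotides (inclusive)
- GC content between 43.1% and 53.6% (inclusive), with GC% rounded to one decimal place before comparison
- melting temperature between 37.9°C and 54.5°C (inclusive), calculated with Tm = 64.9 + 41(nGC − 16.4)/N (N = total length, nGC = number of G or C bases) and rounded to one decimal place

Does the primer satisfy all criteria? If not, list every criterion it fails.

Fails: GC content.

Base counts: A=16, T=4, G=1, C=4 (length 25).
length: length 25 ✓
GC content: GC 5/25 = 20.0%, outside 43.1–53.6% ✗
Tm: Tm = 64.9 + 41·(5 − 16.4)/25 = 46.2°C ✓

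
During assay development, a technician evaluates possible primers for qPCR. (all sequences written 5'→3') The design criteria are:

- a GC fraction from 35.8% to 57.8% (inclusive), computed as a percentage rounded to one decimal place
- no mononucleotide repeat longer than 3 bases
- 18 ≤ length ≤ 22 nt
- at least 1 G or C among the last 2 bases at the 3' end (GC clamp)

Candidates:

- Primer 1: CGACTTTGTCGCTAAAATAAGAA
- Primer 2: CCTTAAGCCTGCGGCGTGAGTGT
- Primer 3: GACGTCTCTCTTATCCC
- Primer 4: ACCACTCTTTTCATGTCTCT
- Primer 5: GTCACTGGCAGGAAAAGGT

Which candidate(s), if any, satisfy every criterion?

Primer 1 (23 nt, A=9 T=6 G=4 C=4): GC 8/23 = 34.8%, outside 35.8–57.8% ✗; longest run = 4, exceeds 3 ✗; length 23, outside 18–22 ✗; 3' end AA has 0 G/C, need ≥1 ✗ — fails.
Primer 2 (23 nt, A=3 T=6 G=8 C=6): GC 14/23 = 60.9%, outside 35.8–57.8% ✗; longest run = 2 ✓; length 23, outside 18–22 ✗; 3' end GT has 1 G/C ✓ — fails.
Primer 3 (17 nt, A=2 T=6 G=2 C=7): GC 9/17 = 52.9% ✓; longest run = 3 ✓; length 17, outside 18–22 ✗; 3' end CC has 2 G/C ✓ — fails.
Primer 4 (20 nt, A=3 T=9 G=1 C=7): GC 8/20 = 40.0% ✓; longest run = 4, exceeds 3 ✗; length 20 ✓; 3' end CT has 1 G/C ✓ — fails.
Primer 5 (19 nt, A=6 T=3 G=7 C=3): GC 10/19 = 52.6% ✓; longest run = 4, exceeds 3 ✗; length 19 ✓; 3' end GT has 1 G/C ✓ — fails.

None of the candidates satisfy all criteria.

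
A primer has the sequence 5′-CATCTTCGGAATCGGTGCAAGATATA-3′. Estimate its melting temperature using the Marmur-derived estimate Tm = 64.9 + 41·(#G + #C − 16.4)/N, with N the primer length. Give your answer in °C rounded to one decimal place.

Base counts: A=8, T=7, G=6, C=5; G+C = 11, N = 26.
Tm = 64.9 + 41·(11 − 16.4)/26 = 64.9 + -221.40/26 = 56.4°C.

56.4°C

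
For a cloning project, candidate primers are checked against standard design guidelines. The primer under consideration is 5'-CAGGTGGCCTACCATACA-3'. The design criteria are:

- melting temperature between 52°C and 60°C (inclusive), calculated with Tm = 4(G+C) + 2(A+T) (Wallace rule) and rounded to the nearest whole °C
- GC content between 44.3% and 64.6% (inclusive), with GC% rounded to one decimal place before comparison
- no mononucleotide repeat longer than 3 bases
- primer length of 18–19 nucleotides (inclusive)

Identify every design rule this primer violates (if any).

Base counts: A=5, T=3, G=4, C=6 (length 18).
Tm: Tm = 2·8 + 4·10 = 56°C ✓
GC content: GC 10/18 = 55.6% ✓
homopolymer run: longest run = 2 ✓
length: length 18 ✓

Meets all criteria.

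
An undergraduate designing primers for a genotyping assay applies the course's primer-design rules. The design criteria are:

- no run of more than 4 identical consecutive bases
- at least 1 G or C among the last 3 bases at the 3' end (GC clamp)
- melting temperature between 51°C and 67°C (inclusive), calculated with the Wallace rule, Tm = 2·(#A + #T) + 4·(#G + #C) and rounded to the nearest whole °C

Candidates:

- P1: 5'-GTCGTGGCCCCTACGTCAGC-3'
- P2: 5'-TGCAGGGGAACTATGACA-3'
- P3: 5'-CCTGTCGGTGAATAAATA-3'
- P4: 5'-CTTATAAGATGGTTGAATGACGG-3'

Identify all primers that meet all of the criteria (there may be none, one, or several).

P1 (20 nt, A=2 T=4 G=6 C=8): longest run = 4 ✓; 3' end AGC has 2 G/C ✓; Tm = 2·6 + 4·14 = 68°C, outside 51–67°C ✗ — fails.
P2 (18 nt, A=6 T=3 G=6 C=3): longest run = 4 ✓; 3' end ACA has 1 G/C ✓; Tm = 2·9 + 4·9 = 54°C ✓ — passes.
P3 (18 nt, A=6 T=5 G=4 C=3): longest run = 3 ✓; 3' end ATA has 0 G/C, need ≥1 ✗; Tm = 2·11 + 4·7 = 50°C, outside 51–67°C ✗ — fails.
P4 (23 nt, A=7 T=7 G=7 C=2): longest run = 2 ✓; 3' end CGG has 3 G/C ✓; Tm = 2·14 + 4·9 = 64°C ✓ — passes.

P2 and P4.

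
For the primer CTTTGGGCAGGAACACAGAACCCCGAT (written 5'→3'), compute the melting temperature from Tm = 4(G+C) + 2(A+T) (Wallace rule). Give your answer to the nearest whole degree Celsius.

84°C

Base counts: A=8, T=4, G=7, C=8 (length 27).
Tm = 2·(8+4) + 4·(7+8) = 2·12 + 4·15 = 24 + 60 = 84°C.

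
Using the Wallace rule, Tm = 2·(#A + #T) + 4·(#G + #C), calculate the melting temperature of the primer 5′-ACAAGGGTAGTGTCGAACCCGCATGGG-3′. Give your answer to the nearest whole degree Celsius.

Base counts: A=7, T=4, G=10, C=6 (length 27).
Tm = 2·(7+4) + 4·(10+6) = 2·11 + 4·16 = 22 + 64 = 86°C.

86°C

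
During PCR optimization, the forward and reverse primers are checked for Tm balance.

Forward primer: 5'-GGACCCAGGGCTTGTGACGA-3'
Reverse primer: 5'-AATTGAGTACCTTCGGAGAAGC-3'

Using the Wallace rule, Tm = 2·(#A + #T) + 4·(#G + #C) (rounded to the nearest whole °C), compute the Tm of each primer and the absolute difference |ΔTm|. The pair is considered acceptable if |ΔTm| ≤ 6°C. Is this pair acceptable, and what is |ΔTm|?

Forward: A=4 T=3 G=8 C=5 → Tm = 2·7 + 4·13 = 66°C.
Reverse: A=7 T=5 G=6 C=4 → Tm = 2·12 + 4·10 = 64°C.
|ΔTm| = |66 − 64| = 2°C, ≤ 6°C.

|ΔTm| = 2°C; the pair is acceptable.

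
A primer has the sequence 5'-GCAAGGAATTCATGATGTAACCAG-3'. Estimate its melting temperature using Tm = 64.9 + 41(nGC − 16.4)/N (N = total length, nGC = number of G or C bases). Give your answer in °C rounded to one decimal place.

54.0°C

Base counts: A=9, T=5, G=6, C=4; G+C = 10, N = 24.
Tm = 64.9 + 41·(10 − 16.4)/24 = 64.9 + -262.40/24 = 54.0°C.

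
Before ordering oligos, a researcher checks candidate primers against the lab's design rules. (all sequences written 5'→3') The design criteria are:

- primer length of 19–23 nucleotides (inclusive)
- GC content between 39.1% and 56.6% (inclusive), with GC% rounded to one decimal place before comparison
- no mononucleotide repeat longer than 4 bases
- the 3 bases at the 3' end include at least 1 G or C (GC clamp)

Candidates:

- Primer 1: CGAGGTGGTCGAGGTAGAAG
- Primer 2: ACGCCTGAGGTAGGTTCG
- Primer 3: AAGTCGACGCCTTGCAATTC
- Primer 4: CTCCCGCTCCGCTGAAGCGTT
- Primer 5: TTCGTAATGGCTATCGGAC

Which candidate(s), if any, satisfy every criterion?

Primer 1 (20 nt, A=5 T=3 G=10 C=2): length 20 ✓; GC 12/20 = 60.0%, outside 39.1–56.6% ✗; longest run = 2 ✓; 3' end AAG has 1 G/C ✓ — fails.
Primer 2 (18 nt, A=3 T=4 G=7 C=4): length 18, outside 19–23 ✗; GC 11/18 = 61.1%, outside 39.1–56.6% ✗; longest run = 2 ✓; 3' end TCG has 2 G/C ✓ — fails.
Primer 3 (20 nt, A=5 T=5 G=4 C=6): length 20 ✓; GC 10/20 = 50.0% ✓; longest run = 2 ✓; 3' end TTC has 1 G/C ✓ — passes.
Primer 4 (21 nt, A=2 T=5 G=5 C=9): length 21 ✓; GC 14/21 = 66.7%, outside 39.1–56.6% ✗; longest run = 3 ✓; 3' end GTT has 1 G/C ✓ — fails.
Primer 5 (19 nt, A=4 T=6 G=5 C=4): length 19 ✓; GC 9/19 = 47.4% ✓; longest run = 2 ✓; 3' end GAC has 2 G/C ✓ — passes.

Primer 3 and Primer 5.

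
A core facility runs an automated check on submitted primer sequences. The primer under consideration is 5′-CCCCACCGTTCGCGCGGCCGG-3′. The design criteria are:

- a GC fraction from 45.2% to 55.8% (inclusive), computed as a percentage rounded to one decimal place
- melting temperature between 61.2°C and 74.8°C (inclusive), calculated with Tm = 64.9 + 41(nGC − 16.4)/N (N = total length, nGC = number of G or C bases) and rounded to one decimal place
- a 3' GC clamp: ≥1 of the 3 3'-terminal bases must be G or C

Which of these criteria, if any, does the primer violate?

Base counts: A=1, T=2, G=7, C=11 (length 21).
GC content: GC 18/21 = 85.7%, outside 45.2–55.8% ✗
Tm: Tm = 64.9 + 41·(18 − 16.4)/21 = 68.0°C ✓
GC clamp: 3' end CGG has 3 G/C ✓

Fails: GC content.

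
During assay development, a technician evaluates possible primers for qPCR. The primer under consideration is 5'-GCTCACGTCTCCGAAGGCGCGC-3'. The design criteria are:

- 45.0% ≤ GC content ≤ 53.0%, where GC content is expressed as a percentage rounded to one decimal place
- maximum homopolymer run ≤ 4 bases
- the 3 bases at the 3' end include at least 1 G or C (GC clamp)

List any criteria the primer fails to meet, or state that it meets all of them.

Base counts: A=3, T=3, G=7, C=9 (length 22).
GC content: GC 16/22 = 72.7%, outside 45.0–53.0% ✗
homopolymer run: longest run = 2 ✓
GC clamp: 3' end CGC has 3 G/C ✓

Fails: GC content.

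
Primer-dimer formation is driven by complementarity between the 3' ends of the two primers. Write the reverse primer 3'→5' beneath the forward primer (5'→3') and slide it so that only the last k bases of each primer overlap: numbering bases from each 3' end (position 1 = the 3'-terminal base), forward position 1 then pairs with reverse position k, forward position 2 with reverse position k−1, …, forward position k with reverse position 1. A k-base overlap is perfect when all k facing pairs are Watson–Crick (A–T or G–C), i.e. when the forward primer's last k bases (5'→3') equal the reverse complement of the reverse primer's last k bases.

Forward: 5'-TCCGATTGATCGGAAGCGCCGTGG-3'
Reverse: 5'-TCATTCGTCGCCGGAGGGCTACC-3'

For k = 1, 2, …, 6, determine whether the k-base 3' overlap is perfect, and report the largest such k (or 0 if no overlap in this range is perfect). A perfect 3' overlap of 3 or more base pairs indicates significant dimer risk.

Longest perfect overlap: 2 complementary base pairs; below the dimer-risk threshold (threshold 3).

Last 6 bases (5'→3') — forward …CCGTGG, reverse …GCTACC.
Reverse complement of the reverse primer's last 6 bases: GGTAGC; its first k bases are the reverse complement of the reverse primer's last k bases, so a perfect k-base overlap needs the forward primer's last k bases to equal them.
Comparing (forward last k vs required): k=1: G vs G ✓; k=2: GG vs GG ✓; k=3: TGG vs GGT ✗; k=4: GTGG vs GGTA ✗; k=5: CGTGG vs GGTAG ✗; k=6: CCGTGG vs GGTAGC ✗.
Perfect overlaps at k = 1, 2; the largest is 2.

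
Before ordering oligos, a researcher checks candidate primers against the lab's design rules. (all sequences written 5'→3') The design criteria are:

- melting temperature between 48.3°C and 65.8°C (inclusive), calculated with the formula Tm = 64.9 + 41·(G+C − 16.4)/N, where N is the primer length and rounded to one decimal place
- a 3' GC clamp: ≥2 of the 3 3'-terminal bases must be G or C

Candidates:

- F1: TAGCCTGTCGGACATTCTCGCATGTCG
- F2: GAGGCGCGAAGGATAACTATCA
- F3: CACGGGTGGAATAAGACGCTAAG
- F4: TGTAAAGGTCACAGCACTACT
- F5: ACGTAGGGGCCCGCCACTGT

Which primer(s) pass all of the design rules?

F1 (27 nt, A=4 T=8 G=7 C=8): Tm = 64.9 + 41·(15 − 16.4)/27 = 62.8°C ✓; 3' end TCG has 2 G/C ✓ — passes.
F2 (22 nt, A=8 T=3 G=7 C=4): Tm = 64.9 + 41·(11 − 16.4)/22 = 54.8°C ✓; 3' end TCA has 1 G/C, need ≥2 ✗ — fails.
F3 (23 nt, A=8 T=3 G=8 C=4): Tm = 64.9 + 41·(12 − 16.4)/23 = 57.1°C ✓; 3' end AAG has 1 G/C, need ≥2 ✗ — fails.
F4 (21 nt, A=7 T=5 G=4 C=5): Tm = 64.9 + 41·(9 − 16.4)/21 = 50.5°C ✓; 3' end ACT has 1 G/C, need ≥2 ✗ — fails.
F5 (20 nt, A=3 T=3 G=7 C=7): Tm = 64.9 + 41·(14 − 16.4)/20 = 60.0°C ✓; 3' end TGT has 1 G/C, need ≥2 ✗ — fails.

F1 only.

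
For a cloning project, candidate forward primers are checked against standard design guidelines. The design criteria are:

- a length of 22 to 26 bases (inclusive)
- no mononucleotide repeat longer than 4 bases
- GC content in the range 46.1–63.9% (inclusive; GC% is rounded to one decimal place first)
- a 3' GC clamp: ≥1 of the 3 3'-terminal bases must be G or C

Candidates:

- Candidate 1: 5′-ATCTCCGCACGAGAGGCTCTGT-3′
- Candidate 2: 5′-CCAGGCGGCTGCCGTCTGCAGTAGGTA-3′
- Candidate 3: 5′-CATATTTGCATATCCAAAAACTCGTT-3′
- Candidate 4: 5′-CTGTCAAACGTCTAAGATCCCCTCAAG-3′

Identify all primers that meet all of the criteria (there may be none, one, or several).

Candidate 1 (22 nt, A=4 T=5 G=6 C=7): length 22 ✓; longest run = 2 ✓; GC 13/22 = 59.1% ✓; 3' end TGT has 1 G/C ✓ — passes.
Candidate 2 (27 nt, A=4 T=5 G=10 C=8): length 27, outside 22–26 ✗; longest run = 2 ✓; GC 18/27 = 66.7%, outside 46.1–63.9% ✗; 3' end GTA has 1 G/C ✓ — fails.
Candidate 3 (26 nt, A=9 T=9 G=2 C=6): length 26 ✓; longest run = 5, exceeds 4 ✗; GC 8/26 = 30.8%, outside 46.1–63.9% ✗; 3' end GTT has 1 G/C ✓ — fails.
Candidate 4 (27 nt, A=8 T=6 G=4 C=9): length 27, outside 22–26 ✗; longest run = 4 ✓; GC 13/27 = 48.1% ✓; 3' end AAG has 1 G/C ✓ — fails.

Candidate 1 only.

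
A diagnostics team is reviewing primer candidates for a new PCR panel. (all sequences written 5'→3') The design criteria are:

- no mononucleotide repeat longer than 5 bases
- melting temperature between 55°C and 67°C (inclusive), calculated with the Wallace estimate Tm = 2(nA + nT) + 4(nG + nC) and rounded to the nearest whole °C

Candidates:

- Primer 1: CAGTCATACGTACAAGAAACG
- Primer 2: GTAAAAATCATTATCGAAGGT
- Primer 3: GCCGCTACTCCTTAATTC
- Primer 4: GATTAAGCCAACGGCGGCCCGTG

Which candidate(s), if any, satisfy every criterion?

Primer 1 only.

Primer 1 (21 nt, A=9 T=3 G=4 C=5): longest run = 3 ✓; Tm = 2·12 + 4·9 = 60°C ✓ — passes.
Primer 2 (21 nt, A=9 T=6 G=4 C=2): longest run = 5 ✓; Tm = 2·15 + 4·6 = 54°C, outside 55–67°C ✗ — fails.
Primer 3 (18 nt, A=3 T=6 G=2 C=7): longest run = 2 ✓; Tm = 2·9 + 4·9 = 54°C, outside 55–67°C ✗ — fails.
Primer 4 (23 nt, A=5 T=3 G=8 C=7): longest run = 3 ✓; Tm = 2·8 + 4·15 = 76°C, outside 55–67°C ✗ — fails.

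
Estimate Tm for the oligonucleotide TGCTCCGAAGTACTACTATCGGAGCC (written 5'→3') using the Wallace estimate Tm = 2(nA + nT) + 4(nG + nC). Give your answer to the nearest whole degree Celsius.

Base counts: A=6, T=6, G=6, C=8 (length 26).
Tm = 2·(6+6) + 4·(6+8) = 2·12 + 4·14 = 24 + 56 = 80°C.

80°C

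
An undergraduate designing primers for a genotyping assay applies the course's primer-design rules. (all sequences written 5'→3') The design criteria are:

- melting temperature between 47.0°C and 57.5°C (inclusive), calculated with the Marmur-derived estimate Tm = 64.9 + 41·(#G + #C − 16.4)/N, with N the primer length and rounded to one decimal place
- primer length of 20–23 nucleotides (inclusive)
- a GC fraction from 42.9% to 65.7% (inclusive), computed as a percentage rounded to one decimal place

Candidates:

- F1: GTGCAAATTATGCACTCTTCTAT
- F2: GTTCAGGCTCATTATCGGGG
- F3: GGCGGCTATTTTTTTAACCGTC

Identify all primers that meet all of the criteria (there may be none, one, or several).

F2 and F3.

F1 (23 nt, A=6 T=9 G=3 C=5): Tm = 64.9 + 41·(8 − 16.4)/23 = 49.9°C ✓; length 23 ✓; GC 8/23 = 34.8%, outside 42.9–65.7% ✗ — fails.
F2 (20 nt, A=3 T=6 G=7 C=4): Tm = 64.9 + 41·(11 − 16.4)/20 = 53.8°C ✓; length 20 ✓; GC 11/20 = 55.0% ✓ — passes.
F3 (22 nt, A=3 T=9 G=5 C=5): Tm = 64.9 + 41·(10 − 16.4)/22 = 53.0°C ✓; length 22 ✓; GC 10/22 = 45.5% ✓ — passes.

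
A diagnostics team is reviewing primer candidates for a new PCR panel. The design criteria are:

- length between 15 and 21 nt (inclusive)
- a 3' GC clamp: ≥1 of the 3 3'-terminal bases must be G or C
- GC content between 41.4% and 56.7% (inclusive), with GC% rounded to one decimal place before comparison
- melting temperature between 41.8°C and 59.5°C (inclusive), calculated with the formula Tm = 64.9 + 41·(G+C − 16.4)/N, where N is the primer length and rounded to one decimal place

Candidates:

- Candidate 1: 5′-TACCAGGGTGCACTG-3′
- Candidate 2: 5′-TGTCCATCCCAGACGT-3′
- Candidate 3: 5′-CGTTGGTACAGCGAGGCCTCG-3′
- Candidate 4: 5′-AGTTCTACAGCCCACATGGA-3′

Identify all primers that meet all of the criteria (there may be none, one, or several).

Candidate 2 and Candidate 4.

Candidate 1 (15 nt, A=3 T=3 G=5 C=4): length 15 ✓; 3' end CTG has 2 G/C ✓; GC 9/15 = 60.0%, outside 41.4–56.7% ✗; Tm = 64.9 + 41·(9 − 16.4)/15 = 44.7°C ✓ — fails.
Candidate 2 (16 nt, A=3 T=4 G=3 C=6): length 16 ✓; 3' end CGT has 2 G/C ✓; GC 9/16 = 56.3% ✓; Tm = 64.9 + 41·(9 − 16.4)/16 = 45.9°C ✓ — passes.
Candidate 3 (21 nt, A=3 T=4 G=8 C=6): length 21 ✓; 3' end TCG has 2 G/C ✓; GC 14/21 = 66.7%, outside 41.4–56.7% ✗; Tm = 64.9 + 41·(14 − 16.4)/21 = 60.2°C, outside 41.8–59.5°C ✗ — fails.
Candidate 4 (20 nt, A=6 T=4 G=4 C=6): length 20 ✓; 3' end GGA has 2 G/C ✓; GC 10/20 = 50.0% ✓; Tm = 64.9 + 41·(10 − 16.4)/20 = 51.8°C ✓ — passes.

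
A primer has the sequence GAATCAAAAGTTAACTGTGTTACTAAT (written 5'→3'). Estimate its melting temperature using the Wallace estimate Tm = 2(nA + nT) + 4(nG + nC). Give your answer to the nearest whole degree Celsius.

68°C

Base counts: A=11, T=9, G=4, C=3 (length 27).
Tm = 2·(11+9) + 4·(4+3) = 2·20 + 4·7 = 40 + 28 = 68°C.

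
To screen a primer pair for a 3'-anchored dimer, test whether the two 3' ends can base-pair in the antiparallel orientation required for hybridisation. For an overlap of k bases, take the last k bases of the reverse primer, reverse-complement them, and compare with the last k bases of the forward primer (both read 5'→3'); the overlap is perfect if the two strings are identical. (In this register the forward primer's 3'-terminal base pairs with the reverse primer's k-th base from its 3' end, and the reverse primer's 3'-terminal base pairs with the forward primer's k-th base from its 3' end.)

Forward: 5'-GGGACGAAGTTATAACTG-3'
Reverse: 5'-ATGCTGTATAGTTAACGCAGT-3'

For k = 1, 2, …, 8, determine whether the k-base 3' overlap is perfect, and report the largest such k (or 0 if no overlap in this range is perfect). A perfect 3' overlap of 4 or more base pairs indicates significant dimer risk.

Last 8 bases (5'→3') — forward …TATAACTG, reverse …AACGCAGT.
Reverse complement of the reverse primer's last 8 bases: ACTGCGTT; its first k bases are the reverse complement of the reverse primer's last k bases, so a perfect k-base overlap needs the forward primer's last k bases to equal them.
Comparing (forward last k vs required): k=1: G vs A ✗; k=2: TG vs AC ✗; k=3: CTG vs ACT ✗; k=4: ACTG vs ACTG ✓; k=5: AACTG vs ACTGC ✗; k=6: TAACTG vs ACTGCG ✗; k=7: ATAACTG vs ACTGCGT ✗; k=8: TATAACTG vs ACTGCGTT ✗.
Only k = 4 is perfect, so the longest perfect 3' overlap is 4.

Longest perfect overlap: 4 complementary base pairs; significant dimer risk (threshold 4).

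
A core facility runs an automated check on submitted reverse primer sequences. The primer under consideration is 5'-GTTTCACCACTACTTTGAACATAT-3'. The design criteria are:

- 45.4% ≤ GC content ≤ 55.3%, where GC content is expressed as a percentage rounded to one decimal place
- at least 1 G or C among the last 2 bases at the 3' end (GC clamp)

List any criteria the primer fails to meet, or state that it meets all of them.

Fails: GC content, GC clamp.

Base counts: A=7, T=9, G=2, C=6 (length 24).
GC content: GC 8/24 = 33.3%, outside 45.4–55.3% ✗
GC clamp: 3' end AT has 0 G/C, need ≥1 ✗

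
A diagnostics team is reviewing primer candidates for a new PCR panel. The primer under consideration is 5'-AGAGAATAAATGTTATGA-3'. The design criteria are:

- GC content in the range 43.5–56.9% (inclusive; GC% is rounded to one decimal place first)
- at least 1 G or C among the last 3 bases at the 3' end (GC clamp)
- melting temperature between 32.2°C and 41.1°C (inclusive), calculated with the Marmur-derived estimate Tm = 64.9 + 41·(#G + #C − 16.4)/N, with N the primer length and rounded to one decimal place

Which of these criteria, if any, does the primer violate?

Base counts: A=9, T=5, G=4, C=0 (length 18).
GC content: GC 4/18 = 22.2%, outside 43.5–56.9% ✗
GC clamp: 3' end TGA has 1 G/C ✓
Tm: Tm = 64.9 + 41·(4 − 16.4)/18 = 36.7°C ✓

Fails: GC content.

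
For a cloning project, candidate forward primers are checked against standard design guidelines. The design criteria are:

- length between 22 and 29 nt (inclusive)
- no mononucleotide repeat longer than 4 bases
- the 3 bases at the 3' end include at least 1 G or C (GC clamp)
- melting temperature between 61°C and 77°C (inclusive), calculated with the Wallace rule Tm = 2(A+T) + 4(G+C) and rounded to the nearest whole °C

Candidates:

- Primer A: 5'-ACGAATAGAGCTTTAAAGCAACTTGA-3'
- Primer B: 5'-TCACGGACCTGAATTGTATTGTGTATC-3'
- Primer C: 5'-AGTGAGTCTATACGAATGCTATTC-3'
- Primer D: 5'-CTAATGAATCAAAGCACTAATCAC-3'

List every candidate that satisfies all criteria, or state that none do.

Primer A (26 nt, A=11 T=6 G=5 C=4): length 26 ✓; longest run = 3 ✓; 3' end TGA has 1 G/C ✓; Tm = 2·17 + 4·9 = 70°C ✓ — passes.
Primer B (27 nt, A=6 T=10 G=6 C=5): length 27 ✓; longest run = 2 ✓; 3' end ATC has 1 G/C ✓; Tm = 2·16 + 4·11 = 76°C ✓ — passes.
Primer C (24 nt, A=7 T=8 G=5 C=4): length 24 ✓; longest run = 2 ✓; 3' end TTC has 1 G/C ✓; Tm = 2·15 + 4·9 = 66°C ✓ — passes.
Primer D (24 nt, A=11 T=5 G=2 C=6): length 24 ✓; longest run = 3 ✓; 3' end CAC has 2 G/C ✓; Tm = 2·16 + 4·8 = 64°C ✓ — passes.

Primer A, Primer B, Primer C and Primer D.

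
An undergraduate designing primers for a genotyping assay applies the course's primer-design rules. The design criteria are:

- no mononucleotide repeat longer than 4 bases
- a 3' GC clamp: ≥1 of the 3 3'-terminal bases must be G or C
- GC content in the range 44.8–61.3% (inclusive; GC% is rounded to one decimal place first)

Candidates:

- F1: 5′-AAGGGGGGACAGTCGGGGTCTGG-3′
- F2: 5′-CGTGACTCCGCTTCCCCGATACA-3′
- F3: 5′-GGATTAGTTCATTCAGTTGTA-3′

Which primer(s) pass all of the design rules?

F1 (23 nt, A=4 T=3 G=13 C=3): longest run = 6, exceeds 4 ✗; 3' end TGG has 2 G/C ✓; GC 16/23 = 69.6%, outside 44.8–61.3% ✗ — fails.
F2 (23 nt, A=4 T=5 G=4 C=10): longest run = 4 ✓; 3' end ACA has 1 G/C ✓; GC 14/23 = 60.9% ✓ — passes.
F3 (21 nt, A=5 T=9 G=5 C=2): longest run = 2 ✓; 3' end GTA has 1 G/C ✓; GC 7/21 = 33.3%, outside 44.8–61.3% ✗ — fails.

F2 only.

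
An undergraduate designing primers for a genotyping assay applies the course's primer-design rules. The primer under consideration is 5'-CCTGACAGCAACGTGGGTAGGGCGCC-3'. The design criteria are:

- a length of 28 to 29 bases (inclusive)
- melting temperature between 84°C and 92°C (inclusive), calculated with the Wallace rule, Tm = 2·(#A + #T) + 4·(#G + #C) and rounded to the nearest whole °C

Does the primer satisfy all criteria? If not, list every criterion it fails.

Base counts: A=5, T=3, G=10, C=8 (length 26).
length: length 26, outside 28–29 ✗
Tm: Tm = 2·8 + 4·18 = 88°C ✓

Fails: length.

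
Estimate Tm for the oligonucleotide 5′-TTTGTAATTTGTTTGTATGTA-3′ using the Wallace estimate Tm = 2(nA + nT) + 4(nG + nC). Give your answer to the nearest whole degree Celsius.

Base counts: A=4, T=13, G=4, C=0 (length 21).
Tm = 2·(4+13) + 4·(4+0) = 2·17 + 4·4 = 34 + 16 = 50°C.

50°C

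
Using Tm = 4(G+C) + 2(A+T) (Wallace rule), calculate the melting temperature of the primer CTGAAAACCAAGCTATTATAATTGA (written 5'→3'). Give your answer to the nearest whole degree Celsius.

Base counts: A=11, T=7, G=3, C=4 (length 25).
Tm = 2·(11+7) + 4·(3+4) = 2·18 + 4·7 = 36 + 28 = 64°C.

64°C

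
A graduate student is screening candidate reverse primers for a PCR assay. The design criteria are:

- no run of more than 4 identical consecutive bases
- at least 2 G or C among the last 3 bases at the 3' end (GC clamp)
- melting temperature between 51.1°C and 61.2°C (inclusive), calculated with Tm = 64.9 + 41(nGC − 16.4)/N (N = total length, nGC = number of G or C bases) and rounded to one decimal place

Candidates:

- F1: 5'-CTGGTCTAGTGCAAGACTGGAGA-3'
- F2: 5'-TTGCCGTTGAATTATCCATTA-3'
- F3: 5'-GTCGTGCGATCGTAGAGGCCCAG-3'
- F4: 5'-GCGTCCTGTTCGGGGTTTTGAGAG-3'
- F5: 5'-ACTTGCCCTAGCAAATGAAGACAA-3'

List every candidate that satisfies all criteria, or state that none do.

F1 (23 nt, A=6 T=5 G=8 C=4): longest run = 2 ✓; 3' end AGA has 1 G/C, need ≥2 ✗; Tm = 64.9 + 41·(12 − 16.4)/23 = 57.1°C ✓ — fails.
F2 (21 nt, A=5 T=9 G=3 C=4): longest run = 2 ✓; 3' end TTA has 0 G/C, need ≥2 ✗; Tm = 64.9 + 41·(7 − 16.4)/21 = 46.5°C, outside 51.1–61.2°C ✗ — fails.
F3 (23 nt, A=4 T=4 G=9 C=6): longest run = 3 ✓; 3' end CAG has 2 G/C ✓; Tm = 64.9 + 41·(15 − 16.4)/23 = 62.4°C, outside 51.1–61.2°C ✗ — fails.
F4 (24 nt, A=2 T=8 G=10 C=4): longest run = 4 ✓; 3' end GAG has 2 G/C ✓; Tm = 64.9 + 41·(14 − 16.4)/24 = 60.8°C ✓ — passes.
F5 (24 nt, A=10 T=4 G=4 C=6): longest run = 3 ✓; 3' end CAA has 1 G/C, need ≥2 ✗; Tm = 64.9 + 41·(10 − 16.4)/24 = 54.0°C ✓ — fails.

F4 only.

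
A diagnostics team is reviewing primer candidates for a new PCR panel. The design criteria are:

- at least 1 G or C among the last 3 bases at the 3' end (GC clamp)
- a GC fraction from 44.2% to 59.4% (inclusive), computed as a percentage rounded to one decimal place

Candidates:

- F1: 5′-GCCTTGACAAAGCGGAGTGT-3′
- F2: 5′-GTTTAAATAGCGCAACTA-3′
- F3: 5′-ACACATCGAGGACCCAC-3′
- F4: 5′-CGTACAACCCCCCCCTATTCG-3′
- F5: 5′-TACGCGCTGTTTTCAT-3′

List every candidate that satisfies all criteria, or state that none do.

F1 (20 nt, A=5 T=4 G=7 C=4): 3' end TGT has 1 G/C ✓; GC 11/20 = 55.0% ✓ — passes.
F2 (18 nt, A=7 T=5 G=3 C=3): 3' end CTA has 1 G/C ✓; GC 6/18 = 33.3%, outside 44.2–59.4% ✗ — fails.
F3 (17 nt, A=6 T=1 G=3 C=7): 3' end CAC has 2 G/C ✓; GC 10/17 = 58.8% ✓ — passes.
F4 (21 nt, A=4 T=4 G=2 C=11): 3' end TCG has 2 G/C ✓; GC 13/21 = 61.9%, outside 44.2–59.4% ✗ — fails.
F5 (16 nt, A=2 T=7 G=3 C=4): 3' end CAT has 1 G/C ✓; GC 7/16 = 43.8%, outside 44.2–59.4% ✗ — fails.

F1 and F3.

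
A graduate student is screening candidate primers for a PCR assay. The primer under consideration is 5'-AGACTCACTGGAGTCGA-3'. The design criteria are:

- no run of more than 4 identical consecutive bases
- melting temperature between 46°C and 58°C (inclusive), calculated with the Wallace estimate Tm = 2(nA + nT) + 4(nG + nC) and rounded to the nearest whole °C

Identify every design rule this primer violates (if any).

Meets all criteria.

Base counts: A=5, T=3, G=5, C=4 (length 17).
homopolymer run: longest run = 2 ✓
Tm: Tm = 2·8 + 4·9 = 52°C ✓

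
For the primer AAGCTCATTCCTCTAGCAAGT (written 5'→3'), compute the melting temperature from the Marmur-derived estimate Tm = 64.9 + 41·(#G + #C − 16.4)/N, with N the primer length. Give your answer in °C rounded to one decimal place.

Base counts: A=6, T=6, G=3, C=6; G+C = 9, N = 21.
Tm = 64.9 + 41·(9 − 16.4)/21 = 64.9 + -303.40/21 = 50.5°C.

50.5°C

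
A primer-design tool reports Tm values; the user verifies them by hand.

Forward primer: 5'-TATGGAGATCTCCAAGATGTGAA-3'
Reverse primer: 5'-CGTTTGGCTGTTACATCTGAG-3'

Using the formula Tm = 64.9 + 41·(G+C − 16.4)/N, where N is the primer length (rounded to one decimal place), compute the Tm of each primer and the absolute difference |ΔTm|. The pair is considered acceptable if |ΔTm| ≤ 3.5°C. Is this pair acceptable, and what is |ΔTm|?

Forward: G+C = 9, N = 23 → Tm = 64.9 + 41·(9 − 16.4)/23 = 51.7°C.
Reverse: G+C = 10, N = 21 → Tm = 64.9 + 41·(10 − 16.4)/21 = 52.4°C.
|ΔTm| = |51.7 − 52.4| = 0.7°C, ≤ 3.5°C.

|ΔTm| = 0.7°C; the pair is acceptable.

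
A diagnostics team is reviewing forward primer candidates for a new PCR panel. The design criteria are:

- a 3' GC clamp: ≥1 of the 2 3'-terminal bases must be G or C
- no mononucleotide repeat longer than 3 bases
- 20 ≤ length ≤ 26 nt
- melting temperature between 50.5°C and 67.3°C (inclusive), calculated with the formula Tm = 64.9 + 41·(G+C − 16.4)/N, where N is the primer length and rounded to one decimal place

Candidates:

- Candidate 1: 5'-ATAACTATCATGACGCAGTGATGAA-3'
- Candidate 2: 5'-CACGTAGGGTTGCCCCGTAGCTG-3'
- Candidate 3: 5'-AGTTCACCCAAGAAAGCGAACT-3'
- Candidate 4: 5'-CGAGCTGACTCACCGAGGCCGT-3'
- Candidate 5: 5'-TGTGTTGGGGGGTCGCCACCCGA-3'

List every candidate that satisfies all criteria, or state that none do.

Candidate 3 and Candidate 4.

Candidate 1 (25 nt, A=10 T=6 G=5 C=4): 3' end AA has 0 G/C, need ≥1 ✗; longest run = 2 ✓; length 25 ✓; Tm = 64.9 + 41·(9 − 16.4)/25 = 52.8°C ✓ — fails.
Candidate 2 (23 nt, A=3 T=5 G=8 C=7): 3' end TG has 1 G/C ✓; longest run = 4, exceeds 3 ✗; length 23 ✓; Tm = 64.9 + 41·(15 − 16.4)/23 = 62.4°C ✓ — fails.
Candidate 3 (22 nt, A=9 T=3 G=4 C=6): 3' end CT has 1 G/C ✓; longest run = 3 ✓; length 22 ✓; Tm = 64.9 + 41·(10 − 16.4)/22 = 53.0°C ✓ — passes.
Candidate 4 (22 nt, A=4 T=3 G=7 C=8): 3' end GT has 1 G/C ✓; longest run = 2 ✓; length 22 ✓; Tm = 64.9 + 41·(15 − 16.4)/22 = 62.3°C ✓ — passes.
Candidate 5 (23 nt, A=2 T=5 G=10 C=6): 3' end GA has 1 G/C ✓; longest run = 6, exceeds 3 ✗; length 23 ✓; Tm = 64.9 + 41·(16 − 16.4)/23 = 64.2°C ✓ — fails.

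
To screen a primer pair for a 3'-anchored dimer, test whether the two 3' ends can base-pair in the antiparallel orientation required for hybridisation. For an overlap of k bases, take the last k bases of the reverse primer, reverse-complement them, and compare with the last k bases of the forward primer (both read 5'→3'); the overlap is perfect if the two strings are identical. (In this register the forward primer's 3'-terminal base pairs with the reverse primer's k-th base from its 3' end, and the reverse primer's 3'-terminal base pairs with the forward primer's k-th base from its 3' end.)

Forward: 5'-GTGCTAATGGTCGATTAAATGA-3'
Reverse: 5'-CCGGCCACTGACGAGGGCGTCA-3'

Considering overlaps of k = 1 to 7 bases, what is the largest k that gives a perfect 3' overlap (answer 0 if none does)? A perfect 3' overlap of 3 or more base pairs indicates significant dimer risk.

Longest perfect overlap: 3 complementary base pairs; significant dimer risk (threshold 3).

Last 7 bases (5'→3') — forward …TAAATGA, reverse …GGCGTCA.
Reverse complement of the reverse primer's last 7 bases: TGACGCC; its first k bases are the reverse complement of the reverse primer's last k bases, so a perfect k-base overlap needs the forward primer's last k bases to equal them.
Comparing (forward last k vs required): k=1: A vs T ✗; k=2: GA vs TG ✗; k=3: TGA vs TGA ✓; k=4: ATGA vs TGAC ✗; k=5: AATGA vs TGACG ✗; k=6: AAATGA vs TGACGC ✗; k=7: TAAATGA vs TGACGCC ✗.
Only k = 3 is perfect, so the longest perfect 3' overlap is 3.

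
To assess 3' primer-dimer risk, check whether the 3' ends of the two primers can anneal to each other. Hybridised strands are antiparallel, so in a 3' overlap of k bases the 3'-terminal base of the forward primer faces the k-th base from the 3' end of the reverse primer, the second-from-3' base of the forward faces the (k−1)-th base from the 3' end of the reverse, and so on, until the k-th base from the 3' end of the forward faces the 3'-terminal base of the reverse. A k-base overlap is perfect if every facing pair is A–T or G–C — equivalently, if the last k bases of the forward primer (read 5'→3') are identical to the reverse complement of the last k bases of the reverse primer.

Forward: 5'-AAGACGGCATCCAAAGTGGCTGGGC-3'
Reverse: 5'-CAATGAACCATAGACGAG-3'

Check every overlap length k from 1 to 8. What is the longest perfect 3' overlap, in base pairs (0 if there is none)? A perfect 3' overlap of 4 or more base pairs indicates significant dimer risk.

Longest perfect overlap: 1 complementary base pair; below the dimer-risk threshold (threshold 4).

Last 8 bases (5'→3') — forward …GGCTGGGC, reverse …TAGACGAG.
Reverse complement of the reverse primer's last 8 bases: CTCGTCTA; its first k bases are the reverse complement of the reverse primer's last k bases, so a perfect k-base overlap needs the forward primer's last k bases to equal them.
Comparing (forward last k vs required): k=1: C vs C ✓; k=2: GC vs CT ✗; k=3: GGC vs CTC ✗; k=4: GGGC vs CTCG ✗; k=5: TGGGC vs CTCGT ✗; k=6: CTGGGC vs CTCGTC ✗; k=7: GCTGGGC vs CTCGTCT ✗; k=8: GGCTGGGC vs CTCGTCTA ✗.
Only k = 1 is perfect, so the longest perfect 3' overlap is 1.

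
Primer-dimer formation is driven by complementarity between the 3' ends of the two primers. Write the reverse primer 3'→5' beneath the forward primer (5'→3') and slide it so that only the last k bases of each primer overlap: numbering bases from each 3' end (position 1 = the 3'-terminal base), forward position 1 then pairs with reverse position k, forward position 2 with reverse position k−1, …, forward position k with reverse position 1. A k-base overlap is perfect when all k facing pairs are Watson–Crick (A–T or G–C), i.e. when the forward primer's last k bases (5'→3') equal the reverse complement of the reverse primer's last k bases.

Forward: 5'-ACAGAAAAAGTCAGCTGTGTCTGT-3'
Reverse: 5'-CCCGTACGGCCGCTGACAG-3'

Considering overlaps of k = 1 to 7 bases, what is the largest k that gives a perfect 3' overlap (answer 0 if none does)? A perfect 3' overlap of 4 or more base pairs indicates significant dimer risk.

Longest perfect overlap: 4 complementary base pairs; significant dimer risk (threshold 4).

Last 7 bases (5'→3') — forward …TGTCTGT, reverse …CTGACAG.
Reverse complement of the reverse primer's last 7 bases: CTGTCAG; its first k bases are the reverse complement of the reverse primer's last k bases, so a perfect k-base overlap needs the forward primer's last k bases to equal them.
Comparing (forward last k vs required): k=1: T vs C ✗; k=2: GT vs CT ✗; k=3: TGT vs CTG ✗; k=4: CTGT vs CTGT ✓; k=5: TCTGT vs CTGTC ✗; k=6: GTCTGT vs CTGTCA ✗; k=7: TGTCTGT vs CTGTCAG ✗.
Only k = 4 is perfect, so the longest perfect 3' overlap is 4.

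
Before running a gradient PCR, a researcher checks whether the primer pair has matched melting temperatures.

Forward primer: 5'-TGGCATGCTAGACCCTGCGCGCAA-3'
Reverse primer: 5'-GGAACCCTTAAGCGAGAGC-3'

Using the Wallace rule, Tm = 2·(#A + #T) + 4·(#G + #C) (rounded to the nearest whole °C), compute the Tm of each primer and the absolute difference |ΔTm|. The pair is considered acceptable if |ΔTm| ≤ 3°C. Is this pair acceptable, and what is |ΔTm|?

Forward: A=5 T=4 G=7 C=8 → Tm = 2·9 + 4·15 = 78°C.
Reverse: A=6 T=2 G=6 C=5 → Tm = 2·8 + 4·11 = 60°C.
|ΔTm| = |78 − 60| = 18°C, > 3°C.

|ΔTm| = 18°C; the pair is not acceptable.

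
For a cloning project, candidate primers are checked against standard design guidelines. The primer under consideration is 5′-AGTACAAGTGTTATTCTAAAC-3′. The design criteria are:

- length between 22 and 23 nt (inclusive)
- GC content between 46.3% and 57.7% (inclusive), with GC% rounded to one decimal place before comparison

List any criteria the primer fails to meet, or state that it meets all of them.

Base counts: A=8, T=7, G=3, C=3 (length 21).
length: length 21, outside 22–23 ✗
GC content: GC 6/21 = 28.6%, outside 46.3–57.7% ✗

Fails: length, GC content.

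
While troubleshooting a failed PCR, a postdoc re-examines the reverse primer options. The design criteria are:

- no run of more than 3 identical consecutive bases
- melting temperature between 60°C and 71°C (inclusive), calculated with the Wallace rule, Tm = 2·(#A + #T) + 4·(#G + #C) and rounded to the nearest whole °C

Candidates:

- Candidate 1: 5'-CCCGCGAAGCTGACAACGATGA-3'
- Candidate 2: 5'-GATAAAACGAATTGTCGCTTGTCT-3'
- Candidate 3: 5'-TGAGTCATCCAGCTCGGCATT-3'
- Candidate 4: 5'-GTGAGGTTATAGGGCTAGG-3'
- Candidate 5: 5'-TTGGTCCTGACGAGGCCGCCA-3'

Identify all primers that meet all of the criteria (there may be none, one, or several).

Candidate 1 (22 nt, A=7 T=2 G=6 C=7): longest run = 3 ✓; Tm = 2·9 + 4·13 = 70°C ✓ — passes.
Candidate 2 (24 nt, A=7 T=8 G=5 C=4): longest run = 4, exceeds 3 ✗; Tm = 2·15 + 4·9 = 66°C ✓ — fails.
Candidate 3 (21 nt, A=4 T=6 G=5 C=6): longest run = 2 ✓; Tm = 2·10 + 4·11 = 64°C ✓ — passes.
Candidate 4 (19 nt, A=4 T=5 G=9 C=1): longest run = 3 ✓; Tm = 2·9 + 4·10 = 58°C, outside 60–71°C ✗ — fails.
Candidate 5 (21 nt, A=3 T=4 G=7 C=7): longest run = 2 ✓; Tm = 2·7 + 4·14 = 70°C ✓ — passes.

Candidate 1, Candidate 3 and Candidate 5.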